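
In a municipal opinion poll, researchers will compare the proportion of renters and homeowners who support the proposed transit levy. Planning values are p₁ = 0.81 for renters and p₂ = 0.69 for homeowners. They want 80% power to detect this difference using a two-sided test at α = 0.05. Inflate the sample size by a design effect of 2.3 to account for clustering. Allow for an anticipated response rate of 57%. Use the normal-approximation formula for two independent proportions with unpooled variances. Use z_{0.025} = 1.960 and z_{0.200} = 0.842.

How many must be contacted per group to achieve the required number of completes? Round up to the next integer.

n = (z_{α/2} + z_β)² · [p₁(1−p₁) + p₂(1−p₂)] / (p₁ − p₂)²
  = (1.960 + 0.842)² · (0.81·0.19 + 0.69·0.31) / (0.12)²
  = (2.802)² · (0.1539 + 0.2139) / 0.0144
  = 7.8512 · 0.3678 / 0.0144
  = 200.53
Design effect: 2.3 × 200.53 = 461.23.
Adjust for 57% response: 461.23 / 0.57 = 809.17.
Round up → n = 810 per group.

n = 810 per group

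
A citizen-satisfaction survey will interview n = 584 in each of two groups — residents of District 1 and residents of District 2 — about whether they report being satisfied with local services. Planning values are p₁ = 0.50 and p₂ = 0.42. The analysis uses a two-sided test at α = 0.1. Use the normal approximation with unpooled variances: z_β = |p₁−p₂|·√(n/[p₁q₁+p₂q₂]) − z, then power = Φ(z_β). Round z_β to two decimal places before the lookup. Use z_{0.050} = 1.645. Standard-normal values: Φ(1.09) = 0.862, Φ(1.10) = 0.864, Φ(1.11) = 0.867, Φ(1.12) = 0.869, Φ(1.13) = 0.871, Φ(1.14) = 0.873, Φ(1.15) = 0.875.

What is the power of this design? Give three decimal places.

z_β = |p₁−p₂|·√(n/[p₁q₁+p₂q₂]) − z_{α/2}
    = 0.08 · √(584/0.4936) − 1.645
    = 0.08 · 34.3969 − 1.645
    = 2.7517 − 1.645 = 1.1067 → 1.11
Power = Φ(1.11) = 0.867.

Power ≈ 0.867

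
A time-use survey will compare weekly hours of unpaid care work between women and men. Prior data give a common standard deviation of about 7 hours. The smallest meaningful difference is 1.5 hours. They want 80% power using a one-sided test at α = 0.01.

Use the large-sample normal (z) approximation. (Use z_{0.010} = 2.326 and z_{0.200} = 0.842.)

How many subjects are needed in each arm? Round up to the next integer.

n = (z_α + z_β)² · (σ₁² + σ₂²) / δ²
  = (2.326 + 0.842)² · (2·7² = 98) / 1.5²
  = 10.0362 · 98 / 2.25
  = 437.13
Round up → n = 438 per group.

n = 438 per group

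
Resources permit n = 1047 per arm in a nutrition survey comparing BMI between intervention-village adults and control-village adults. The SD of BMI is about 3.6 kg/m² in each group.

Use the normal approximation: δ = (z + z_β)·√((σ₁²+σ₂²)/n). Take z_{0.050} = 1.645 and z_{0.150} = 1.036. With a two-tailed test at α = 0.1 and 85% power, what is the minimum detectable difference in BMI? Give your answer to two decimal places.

δ = (z_{α/2} + z_β) · √((σ₁²+σ₂²)/n)
  = (1.645 + 1.036) · √(25.92/1047)
  = 2.681 · √0.02476
  = 2.681 · 0.1573
  = 0.4218

Minimum detectable difference ≈ 0.42 kg/m²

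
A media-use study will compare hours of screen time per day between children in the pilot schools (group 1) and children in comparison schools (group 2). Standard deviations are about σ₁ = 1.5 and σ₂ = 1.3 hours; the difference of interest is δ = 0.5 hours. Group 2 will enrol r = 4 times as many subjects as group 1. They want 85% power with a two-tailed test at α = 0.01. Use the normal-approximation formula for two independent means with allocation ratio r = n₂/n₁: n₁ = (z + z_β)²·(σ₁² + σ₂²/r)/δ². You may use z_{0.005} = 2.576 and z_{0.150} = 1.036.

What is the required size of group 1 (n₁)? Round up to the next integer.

n₁ = 140

n₁ = (z_{α/2} + z_β)² · (σ₁² + σ₂²/r) / δ²
   = (2.576 + 1.036)² · (1.5² + 1.3²/4) / 0.5²
   = 13.0465 · (2.25 + 0.4225) / 0.25
   = 13.0465 · 2.6725 / 0.25
   = 139.47
Round up → n₁ = 140; n₂ = r·n₁ = 4 × 140 = 560.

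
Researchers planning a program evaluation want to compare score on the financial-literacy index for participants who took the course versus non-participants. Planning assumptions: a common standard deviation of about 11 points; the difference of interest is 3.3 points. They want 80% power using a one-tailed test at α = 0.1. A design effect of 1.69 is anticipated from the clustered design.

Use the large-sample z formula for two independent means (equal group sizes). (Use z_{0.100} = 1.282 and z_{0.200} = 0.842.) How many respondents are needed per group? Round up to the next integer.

n = 170 per group

n = (z_α + z_β)² · (σ₁² + σ₂²) / δ²
  = (1.282 + 0.842)² · (2·11² = 242) / 3.3²
  = 4.5114 · 242 / 10.89
  = 100.25
Design effect: 1.69 × 100.25 = 169.43.
Round up → n = 170 per group.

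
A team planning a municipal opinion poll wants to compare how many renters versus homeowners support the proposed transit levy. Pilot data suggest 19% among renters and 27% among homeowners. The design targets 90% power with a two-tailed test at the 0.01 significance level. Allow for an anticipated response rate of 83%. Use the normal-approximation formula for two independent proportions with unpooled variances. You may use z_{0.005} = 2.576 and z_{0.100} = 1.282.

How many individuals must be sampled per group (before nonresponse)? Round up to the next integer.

n = (z_{α/2} + z_β)² · [p₁(1−p₁) + p₂(1−p₂)] / (p₁ − p₂)²
  = (2.576 + 1.282)² · (0.19·0.81 + 0.27·0.73) / (-0.08)²
  = (3.858)² · (0.1539 + 0.1971) / 0.0064
  = 14.8842 · 0.3510 / 0.0064
  = 816.30
Adjust for 83% response: 816.30 / 0.83 = 983.50.
Round up → n = 984 per group.

n = 984 per group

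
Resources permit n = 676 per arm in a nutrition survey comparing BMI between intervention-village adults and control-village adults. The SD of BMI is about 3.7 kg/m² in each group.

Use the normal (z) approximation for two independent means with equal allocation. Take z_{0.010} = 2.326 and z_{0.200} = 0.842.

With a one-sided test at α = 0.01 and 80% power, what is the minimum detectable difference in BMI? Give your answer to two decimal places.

δ = (z_α + z_β) · √((σ₁²+σ₂²)/n)
  = (2.326 + 0.842) · √(27.38/676)
  = 3.168 · √0.0405
  = 3.168 · 0.2013
  = 0.6376

Minimum detectable difference ≈ 0.64 kg/m²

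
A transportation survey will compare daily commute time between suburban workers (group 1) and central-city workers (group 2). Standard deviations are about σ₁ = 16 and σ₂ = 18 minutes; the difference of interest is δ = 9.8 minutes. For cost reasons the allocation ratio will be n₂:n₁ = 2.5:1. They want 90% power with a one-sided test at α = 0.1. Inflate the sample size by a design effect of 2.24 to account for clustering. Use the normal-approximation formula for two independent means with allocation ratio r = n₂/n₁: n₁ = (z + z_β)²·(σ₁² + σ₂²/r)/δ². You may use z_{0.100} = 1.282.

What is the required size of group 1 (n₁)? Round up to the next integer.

n₁ = 60

n₁ = (z_α + z_β)² · (σ₁² + σ₂²/r) / δ²
   = (1.282 + 1.282)² · (16² + 18²/2.5) / 9.8²
   = 6.5741 · (256 + 129.6) / 96.04
   = 6.5741 · 385.6 / 96.04
   = 26.39
Design effect: 2.24 × 26.39 = 59.12.
Round up → n₁ = 60; n₂ = r·n₁ = 2.5 × 60 = 150.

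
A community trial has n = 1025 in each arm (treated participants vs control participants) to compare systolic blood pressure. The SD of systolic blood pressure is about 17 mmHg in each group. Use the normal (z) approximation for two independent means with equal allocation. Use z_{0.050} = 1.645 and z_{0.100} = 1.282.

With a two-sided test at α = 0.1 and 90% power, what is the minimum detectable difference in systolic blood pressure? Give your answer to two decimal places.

Minimum detectable difference ≈ 2.20 mmHg

δ = (z_{α/2} + z_β) · √((σ₁²+σ₂²)/n)
  = (1.645 + 1.282) · √(578/1025)
  = 2.927 · √0.5639
  = 2.927 · 0.7509
  = 2.1980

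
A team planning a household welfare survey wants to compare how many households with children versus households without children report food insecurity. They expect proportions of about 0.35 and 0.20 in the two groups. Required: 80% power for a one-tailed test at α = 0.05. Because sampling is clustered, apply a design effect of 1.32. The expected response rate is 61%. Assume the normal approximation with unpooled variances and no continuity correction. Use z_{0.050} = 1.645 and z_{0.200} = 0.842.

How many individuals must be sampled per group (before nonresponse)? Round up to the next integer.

n = (z_α + z_β)² · [p₁(1−p₁) + p₂(1−p₂)] / (p₁ − p₂)²
  = (1.645 + 0.842)² · (0.35·0.65 + 0.20·0.80) / (0.15)²
  = (2.487)² · (0.2275 + 0.1600) / 0.0225
  = 6.1852 · 0.3875 / 0.0225
  = 106.52
Design effect: 1.32 × 106.52 = 140.61.
Adjust for 61% response: 140.61 / 0.61 = 230.51.
Round up → n = 231 per group.

n = 231 per group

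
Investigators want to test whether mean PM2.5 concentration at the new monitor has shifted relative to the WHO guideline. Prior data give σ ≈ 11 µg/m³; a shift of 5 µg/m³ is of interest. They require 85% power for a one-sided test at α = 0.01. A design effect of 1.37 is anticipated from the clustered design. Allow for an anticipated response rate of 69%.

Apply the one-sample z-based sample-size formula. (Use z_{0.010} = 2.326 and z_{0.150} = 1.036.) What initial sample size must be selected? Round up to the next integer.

n = 109

n = (z_α + z_β)² · σ² / δ²
  = (2.326 + 1.036)² · 11² / 5²
  = 11.3030 · 121 / 25
  = 54.71
Design effect: 1.37 × 54.71 = 74.95.
Adjust for 69% response: 74.95 / 0.69 = 108.62.
Round up → n = 109.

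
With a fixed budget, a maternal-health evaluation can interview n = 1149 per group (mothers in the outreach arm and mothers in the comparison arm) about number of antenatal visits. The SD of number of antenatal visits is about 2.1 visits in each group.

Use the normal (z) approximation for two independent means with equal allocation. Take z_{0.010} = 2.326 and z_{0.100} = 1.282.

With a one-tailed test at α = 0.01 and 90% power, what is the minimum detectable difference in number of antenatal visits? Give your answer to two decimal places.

Minimum detectable difference ≈ 0.32 visits

δ = (z_α + z_β) · √((σ₁²+σ₂²)/n)
  = (2.326 + 1.282) · √(8.82/1149)
  = 3.608 · √0.00768
  = 3.608 · 0.0876
  = 0.3161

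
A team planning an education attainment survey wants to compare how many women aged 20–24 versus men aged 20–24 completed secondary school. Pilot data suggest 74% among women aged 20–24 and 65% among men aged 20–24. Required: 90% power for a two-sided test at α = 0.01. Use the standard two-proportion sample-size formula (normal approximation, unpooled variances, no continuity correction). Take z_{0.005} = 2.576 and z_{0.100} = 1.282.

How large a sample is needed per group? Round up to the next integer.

n = (z_{α/2} + z_β)² · [p₁(1−p₁) + p₂(1−p₂)] / (p₁ − p₂)²
  = (2.576 + 1.282)² · (0.74·0.26 + 0.65·0.35) / (0.09)²
  = (3.858)² · (0.1924 + 0.2275) / 0.0081
  = 14.8842 · 0.4199 / 0.0081
  = 771.59
Round up → n = 772 per group.

n = 772 per group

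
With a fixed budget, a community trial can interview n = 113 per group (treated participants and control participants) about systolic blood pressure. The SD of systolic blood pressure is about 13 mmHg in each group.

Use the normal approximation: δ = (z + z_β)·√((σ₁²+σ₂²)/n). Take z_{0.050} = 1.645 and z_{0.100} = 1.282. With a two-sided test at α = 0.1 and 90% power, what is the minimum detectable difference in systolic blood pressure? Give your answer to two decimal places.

Minimum detectable difference ≈ 5.06 mmHg

δ = (z_{α/2} + z_β) · √((σ₁²+σ₂²)/n)
  = (1.645 + 1.282) · √(338/113)
  = 2.927 · √2.9912
  = 2.927 · 1.7295
  = 5.0622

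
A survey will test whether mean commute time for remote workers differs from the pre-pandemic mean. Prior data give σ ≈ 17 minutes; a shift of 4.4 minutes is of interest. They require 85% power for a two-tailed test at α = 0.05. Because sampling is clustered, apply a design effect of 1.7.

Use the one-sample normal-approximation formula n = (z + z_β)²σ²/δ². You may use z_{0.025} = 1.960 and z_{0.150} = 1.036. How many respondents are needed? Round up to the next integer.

n = (z_{α/2} + z_β)² · σ² / δ²
  = (1.960 + 1.036)² · 17² / 4.4²
  = 8.9760 · 289 / 19.36
  = 133.99
Design effect: 1.7 × 133.99 = 227.78.
Round up → n = 228.

n = 228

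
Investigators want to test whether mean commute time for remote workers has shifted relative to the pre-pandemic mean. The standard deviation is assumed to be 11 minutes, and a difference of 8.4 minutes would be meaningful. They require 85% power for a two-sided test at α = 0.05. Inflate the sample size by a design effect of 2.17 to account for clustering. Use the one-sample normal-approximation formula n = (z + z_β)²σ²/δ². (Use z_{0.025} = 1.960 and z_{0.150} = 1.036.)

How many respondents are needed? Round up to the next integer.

n = 34

n = (z_{α/2} + z_β)² · σ² / δ²
  = (1.960 + 1.036)² · 11² / 8.4²
  = 8.9760 · 121 / 70.56
  = 15.39
Design effect: 2.17 × 15.39 = 33.40.
Round up → n = 34.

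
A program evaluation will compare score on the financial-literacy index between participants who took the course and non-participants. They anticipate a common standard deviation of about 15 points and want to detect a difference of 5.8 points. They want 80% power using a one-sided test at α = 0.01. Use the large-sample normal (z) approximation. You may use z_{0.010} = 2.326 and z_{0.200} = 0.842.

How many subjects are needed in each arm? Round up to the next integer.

n = (z_α + z_β)² · (σ₁² + σ₂²) / δ²
  = (2.326 + 0.842)² · (2·15² = 450) / 5.8²
  = 10.0362 · 450 / 33.64
  = 134.25
Round up → n = 135 per group.

n = 135 per group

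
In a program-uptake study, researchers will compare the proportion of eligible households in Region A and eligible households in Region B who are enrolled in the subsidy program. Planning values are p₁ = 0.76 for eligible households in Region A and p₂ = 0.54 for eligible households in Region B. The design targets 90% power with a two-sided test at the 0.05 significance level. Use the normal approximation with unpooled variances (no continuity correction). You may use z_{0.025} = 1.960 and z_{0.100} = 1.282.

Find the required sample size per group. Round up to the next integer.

n = 94 per group

n = (z_{α/2} + z_β)² · [p₁(1−p₁) + p₂(1−p₂)] / (p₁ − p₂)²
  = (1.960 + 1.282)² · (0.76·0.24 + 0.54·0.46) / (0.22)²
  = (3.242)² · (0.1824 + 0.2484) / 0.0484
  = 10.5106 · 0.4308 / 0.0484
  = 93.55
Round up → n = 94 per group.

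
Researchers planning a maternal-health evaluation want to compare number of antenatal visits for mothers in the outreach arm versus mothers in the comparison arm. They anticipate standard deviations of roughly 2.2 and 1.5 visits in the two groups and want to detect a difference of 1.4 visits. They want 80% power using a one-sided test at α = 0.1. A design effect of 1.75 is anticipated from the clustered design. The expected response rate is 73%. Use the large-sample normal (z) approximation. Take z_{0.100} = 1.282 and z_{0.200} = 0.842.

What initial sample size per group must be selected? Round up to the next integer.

n = 40 per group

n = (z_α + z_β)² · (σ₁² + σ₂²) / δ²
  = (1.282 + 0.842)² · (2.2² + 1.5² = 7.09) / 1.4²
  = 4.5114 · 7.09 / 1.96
  = 16.32
Design effect: 1.75 × 16.32 = 28.56.
Adjust for 73% response: 28.56 / 0.73 = 39.12.
Round up → n = 40 per group.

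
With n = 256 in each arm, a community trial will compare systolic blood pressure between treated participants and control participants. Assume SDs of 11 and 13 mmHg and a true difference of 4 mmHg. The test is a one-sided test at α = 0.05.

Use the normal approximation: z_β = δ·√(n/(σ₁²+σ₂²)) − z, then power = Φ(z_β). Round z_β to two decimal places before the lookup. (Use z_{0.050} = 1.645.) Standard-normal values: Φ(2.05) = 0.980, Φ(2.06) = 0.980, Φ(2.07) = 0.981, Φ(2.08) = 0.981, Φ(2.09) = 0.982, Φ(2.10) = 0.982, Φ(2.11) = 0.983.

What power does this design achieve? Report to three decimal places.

Power ≈ 0.983

z_β = δ·√(n/(σ₁²+σ₂²)) − z_α
    = 4 · √(256/290) − 1.645
    = 4 · 0.93955 − 1.645
    = 3.7582 − 1.645 = 2.1132 → 2.11
Power = Φ(2.11) = 0.983.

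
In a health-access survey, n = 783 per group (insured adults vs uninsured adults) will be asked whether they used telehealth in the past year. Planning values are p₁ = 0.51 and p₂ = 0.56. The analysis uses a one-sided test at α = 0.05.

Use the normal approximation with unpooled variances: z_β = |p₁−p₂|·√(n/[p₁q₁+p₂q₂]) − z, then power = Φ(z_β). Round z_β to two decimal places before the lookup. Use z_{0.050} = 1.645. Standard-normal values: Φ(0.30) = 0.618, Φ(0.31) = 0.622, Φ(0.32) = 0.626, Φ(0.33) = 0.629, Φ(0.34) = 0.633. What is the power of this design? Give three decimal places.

z_β = |p₁−p₂|·√(n/[p₁q₁+p₂q₂]) − z_α
    = 0.05 · √(783/0.4963) − 1.645
    = 0.05 · 39.7200 − 1.645
    = 1.9860 − 1.645 = 0.3410 → 0.34
Power = Φ(0.34) = 0.633.

Power ≈ 0.633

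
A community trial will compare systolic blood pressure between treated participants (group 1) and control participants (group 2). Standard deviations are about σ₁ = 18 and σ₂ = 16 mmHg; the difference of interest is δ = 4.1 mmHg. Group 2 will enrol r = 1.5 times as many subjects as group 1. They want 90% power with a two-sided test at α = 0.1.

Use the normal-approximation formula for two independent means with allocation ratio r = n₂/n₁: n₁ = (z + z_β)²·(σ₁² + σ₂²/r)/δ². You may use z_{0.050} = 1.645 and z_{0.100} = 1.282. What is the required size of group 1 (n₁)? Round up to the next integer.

n₁ = (z_{α/2} + z_β)² · (σ₁² + σ₂²/r) / δ²
   = (1.645 + 1.282)² · (18² + 16²/1.5) / 4.1²
   = 8.5673 · (324 + 170.6667) / 16.81
   = 8.5673 · 494.6667 / 16.81
   = 252.11
Round up → n₁ = 253; n₂ = r·n₁ = 1.5 × 253 = 380.

n₁ = 253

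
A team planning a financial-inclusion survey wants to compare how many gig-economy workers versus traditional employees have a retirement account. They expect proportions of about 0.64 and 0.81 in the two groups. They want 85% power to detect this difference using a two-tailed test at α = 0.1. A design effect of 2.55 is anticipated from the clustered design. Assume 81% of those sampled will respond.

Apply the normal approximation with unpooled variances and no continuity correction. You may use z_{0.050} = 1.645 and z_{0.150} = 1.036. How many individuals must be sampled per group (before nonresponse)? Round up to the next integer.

n = (z_{α/2} + z_β)² · [p₁(1−p₁) + p₂(1−p₂)] / (p₁ − p₂)²
  = (1.645 + 1.036)² · (0.64·0.36 + 0.81·0.19) / (-0.17)²
  = (2.681)² · (0.2304 + 0.1539) / 0.0289
  = 7.1878 · 0.3843 / 0.0289
  = 95.58
Design effect: 2.55 × 95.58 = 243.73.
Adjust for 81% response: 243.73 / 0.81 = 300.90.
Round up → n = 301 per group.

n = 301 per group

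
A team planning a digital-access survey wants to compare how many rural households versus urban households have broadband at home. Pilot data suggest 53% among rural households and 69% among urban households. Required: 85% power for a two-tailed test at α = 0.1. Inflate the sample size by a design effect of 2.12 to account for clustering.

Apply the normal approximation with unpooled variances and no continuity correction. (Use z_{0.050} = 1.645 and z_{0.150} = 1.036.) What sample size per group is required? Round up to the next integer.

n = (z_{α/2} + z_β)² · [p₁(1−p₁) + p₂(1−p₂)] / (p₁ − p₂)²
  = (1.645 + 1.036)² · (0.53·0.47 + 0.69·0.31) / (-0.16)²
  = (2.681)² · (0.2491 + 0.2139) / 0.0256
  = 7.1878 · 0.4630 / 0.0256
  = 130.00
Design effect: 2.12 × 130.00 = 275.59.
Round up → n = 276 per group.

n = 276 per group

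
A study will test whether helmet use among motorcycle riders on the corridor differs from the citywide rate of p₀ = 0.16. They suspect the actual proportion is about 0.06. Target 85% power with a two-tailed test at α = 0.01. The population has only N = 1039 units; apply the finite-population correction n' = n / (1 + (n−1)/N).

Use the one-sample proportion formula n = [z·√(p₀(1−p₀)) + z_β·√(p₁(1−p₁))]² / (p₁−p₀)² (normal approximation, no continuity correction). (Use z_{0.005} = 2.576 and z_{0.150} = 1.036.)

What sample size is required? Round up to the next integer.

n = [z_{α/2}·√(p₀q₀) + z_β·√(p₁q₁)]² / (p₁ − p₀)²
  = [2.576·√(0.16·0.84) + 1.036·√(0.06·0.94)]² / (-0.10)²
  = [2.576·0.3666 + 1.036·0.2375]² / 0.0100
  = [1.1904]² / 0.0100
  = 141.71
Finite-population correction (N = 1039): 141.71 / (1 + (141.71 − 1)/1039) = 124.81.
Round up → n = 125.

n = 125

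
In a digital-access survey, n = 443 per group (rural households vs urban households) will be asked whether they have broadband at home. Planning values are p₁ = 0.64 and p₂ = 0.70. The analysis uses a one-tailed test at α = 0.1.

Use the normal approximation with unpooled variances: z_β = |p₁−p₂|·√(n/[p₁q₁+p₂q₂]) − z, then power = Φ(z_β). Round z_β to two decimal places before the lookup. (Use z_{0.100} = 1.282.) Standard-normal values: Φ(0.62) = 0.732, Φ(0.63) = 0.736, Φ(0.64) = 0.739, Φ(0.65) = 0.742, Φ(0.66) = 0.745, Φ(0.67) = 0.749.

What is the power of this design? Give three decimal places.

z_β = |p₁−p₂|·√(n/[p₁q₁+p₂q₂]) − z_α
    = 0.06 · √(443/0.4404) − 1.282
    = 0.06 · 31.7160 − 1.282
    = 1.9030 − 1.282 = 0.6210 → 0.62
Power = Φ(0.62) = 0.732.

Power ≈ 0.732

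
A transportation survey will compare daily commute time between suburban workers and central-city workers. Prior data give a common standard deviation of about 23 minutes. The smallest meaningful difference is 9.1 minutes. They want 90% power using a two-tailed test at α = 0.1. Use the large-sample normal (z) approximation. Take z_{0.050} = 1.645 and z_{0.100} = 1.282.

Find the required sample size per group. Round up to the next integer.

n = 110 per group

n = (z_{α/2} + z_β)² · (σ₁² + σ₂²) / δ²
  = (1.645 + 1.282)² · (2·23² = 1058) / 9.1²
  = 8.5673 · 1058 / 82.81
  = 109.46
Round up → n = 110 per group.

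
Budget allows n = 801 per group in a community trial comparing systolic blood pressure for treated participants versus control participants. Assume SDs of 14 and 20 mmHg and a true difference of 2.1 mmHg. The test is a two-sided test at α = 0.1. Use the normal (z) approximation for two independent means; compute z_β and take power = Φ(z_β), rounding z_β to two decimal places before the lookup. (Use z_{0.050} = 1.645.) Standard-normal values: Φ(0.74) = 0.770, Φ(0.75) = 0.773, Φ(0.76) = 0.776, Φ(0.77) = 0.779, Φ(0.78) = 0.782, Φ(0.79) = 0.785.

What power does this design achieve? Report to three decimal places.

z_β = δ·√(n/(σ₁²+σ₂²)) − z_{α/2}
    = 2.1 · √(801/596) − 1.645
    = 2.1 · 1.15929 − 1.645
    = 2.4345 − 1.645 = 0.7895 → 0.79
Power = Φ(0.79) = 0.785.

Power ≈ 0.785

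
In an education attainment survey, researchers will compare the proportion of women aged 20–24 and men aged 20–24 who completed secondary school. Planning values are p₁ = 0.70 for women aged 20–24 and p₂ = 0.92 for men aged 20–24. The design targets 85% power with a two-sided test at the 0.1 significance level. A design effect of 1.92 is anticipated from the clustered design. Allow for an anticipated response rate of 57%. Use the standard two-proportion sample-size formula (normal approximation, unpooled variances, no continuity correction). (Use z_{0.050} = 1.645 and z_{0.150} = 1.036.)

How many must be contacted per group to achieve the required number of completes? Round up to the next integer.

n = (z_{α/2} + z_β)² · [p₁(1−p₁) + p₂(1−p₂)] / (p₁ − p₂)²
  = (1.645 + 1.036)² · (0.70·0.30 + 0.92·0.08) / (-0.22)²
  = (2.681)² · (0.2100 + 0.0736) / 0.0484
  = 7.1878 · 0.2836 / 0.0484
  = 42.12
Design effect: 1.92 × 42.12 = 80.86.
Adjust for 57% response: 80.86 / 0.57 = 141.87.
Round up → n = 142 per group.

n = 142 per group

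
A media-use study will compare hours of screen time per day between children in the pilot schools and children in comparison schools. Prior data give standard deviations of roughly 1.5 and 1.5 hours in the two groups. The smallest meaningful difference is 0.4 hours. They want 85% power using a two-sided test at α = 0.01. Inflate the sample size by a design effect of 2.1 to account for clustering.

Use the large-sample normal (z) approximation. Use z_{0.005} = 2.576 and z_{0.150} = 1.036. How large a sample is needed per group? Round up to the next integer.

n = 771 per group

n = (z_{α/2} + z_β)² · (σ₁² + σ₂²) / δ²
  = (2.576 + 1.036)² · (1.5² + 1.5² = 4.5) / 0.4²
  = 13.0465 · 4.5 / 0.16
  = 366.93
Design effect: 2.1 × 366.93 = 770.56.
Round up → n = 771 per group.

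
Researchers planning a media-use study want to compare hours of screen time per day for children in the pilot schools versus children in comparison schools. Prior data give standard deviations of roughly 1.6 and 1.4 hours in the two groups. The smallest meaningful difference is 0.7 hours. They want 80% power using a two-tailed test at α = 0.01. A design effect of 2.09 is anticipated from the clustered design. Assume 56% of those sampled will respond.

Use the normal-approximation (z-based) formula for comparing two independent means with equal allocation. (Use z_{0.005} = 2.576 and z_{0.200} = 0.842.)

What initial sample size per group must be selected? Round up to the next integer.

n = (z_{α/2} + z_β)² · (σ₁² + σ₂²) / δ²
  = (2.576 + 0.842)² · (1.6² + 1.4² = 4.52) / 0.7²
  = 11.6827 · 4.52 / 0.49
  = 107.77
Design effect: 2.09 × 107.77 = 225.23.
Adjust for 56% response: 225.23 / 0.56 = 402.20.
Round up → n = 403 per group.

n = 403 per group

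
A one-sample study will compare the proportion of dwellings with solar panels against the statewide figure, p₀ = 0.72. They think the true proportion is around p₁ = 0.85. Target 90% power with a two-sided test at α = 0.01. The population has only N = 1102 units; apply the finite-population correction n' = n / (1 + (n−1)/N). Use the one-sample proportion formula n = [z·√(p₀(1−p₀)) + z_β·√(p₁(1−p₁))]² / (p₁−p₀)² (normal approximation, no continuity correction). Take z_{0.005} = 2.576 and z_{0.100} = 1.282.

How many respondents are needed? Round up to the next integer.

n = 136

n = [z_{α/2}·√(p₀q₀) + z_β·√(p₁q₁)]² / (p₁ − p₀)²
  = [2.576·√(0.72·0.28) + 1.282·√(0.85·0.15)]² / (0.13)²
  = [2.576·0.4490 + 1.282·0.3571]² / 0.0169
  = [1.6144]² / 0.0169
  = 154.22
Finite-population correction (N = 1102): 154.22 / (1 + (154.22 − 1)/1102) = 135.39.
Round up → n = 136.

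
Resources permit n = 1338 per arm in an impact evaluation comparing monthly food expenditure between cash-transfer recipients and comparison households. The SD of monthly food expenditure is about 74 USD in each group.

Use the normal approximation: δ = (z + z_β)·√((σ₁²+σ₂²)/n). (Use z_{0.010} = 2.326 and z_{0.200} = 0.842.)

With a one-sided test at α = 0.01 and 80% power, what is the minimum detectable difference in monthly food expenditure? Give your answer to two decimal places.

Minimum detectable difference ≈ 9.06 USD

δ = (z_α + z_β) · √((σ₁²+σ₂²)/n)
  = (2.326 + 0.842) · √(10952/1338)
  = 3.168 · √8.1854
  = 3.168 · 2.8610
  = 9.0637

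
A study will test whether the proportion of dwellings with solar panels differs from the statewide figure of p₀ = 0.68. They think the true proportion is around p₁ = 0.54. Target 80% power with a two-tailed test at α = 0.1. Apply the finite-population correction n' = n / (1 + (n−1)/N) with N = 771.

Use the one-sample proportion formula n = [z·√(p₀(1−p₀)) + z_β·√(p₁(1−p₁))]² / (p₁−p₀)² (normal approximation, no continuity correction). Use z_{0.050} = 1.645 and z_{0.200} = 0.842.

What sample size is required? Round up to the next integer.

n = 66

n = [z_{α/2}·√(p₀q₀) + z_β·√(p₁q₁)]² / (p₁ − p₀)²
  = [1.645·√(0.68·0.32) + 0.842·√(0.54·0.46)]² / (-0.14)²
  = [1.645·0.4665 + 0.842·0.4984]² / 0.0196
  = [1.1870]² / 0.0196
  = 71.89
Finite-population correction (N = 771): 71.89 / (1 + (71.89 − 1)/771) = 65.83.
Round up → n = 66.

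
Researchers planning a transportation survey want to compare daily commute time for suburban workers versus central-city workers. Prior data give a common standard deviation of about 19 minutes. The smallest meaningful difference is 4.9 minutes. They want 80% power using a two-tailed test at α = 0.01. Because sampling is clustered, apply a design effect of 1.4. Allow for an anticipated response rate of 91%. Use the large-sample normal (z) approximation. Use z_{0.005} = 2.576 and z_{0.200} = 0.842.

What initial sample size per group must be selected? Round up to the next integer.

n = (z_{α/2} + z_β)² · (σ₁² + σ₂²) / δ²
  = (2.576 + 0.842)² · (2·19² = 722) / 4.9²
  = 11.6827 · 722 / 24.01
  = 351.31
Design effect: 1.4 × 351.31 = 491.83.
Adjust for 91% response: 491.83 / 0.91 = 540.48.
Round up → n = 541 per group.

n = 541 per group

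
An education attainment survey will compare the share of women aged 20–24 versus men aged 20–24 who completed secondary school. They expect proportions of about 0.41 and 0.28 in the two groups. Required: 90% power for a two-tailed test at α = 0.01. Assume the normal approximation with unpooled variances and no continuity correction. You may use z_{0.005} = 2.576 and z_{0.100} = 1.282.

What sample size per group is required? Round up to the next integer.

n = (z_{α/2} + z_β)² · [p₁(1−p₁) + p₂(1−p₂)] / (p₁ − p₂)²
  = (2.576 + 1.282)² · (0.41·0.59 + 0.28·0.72) / (0.13)²
  = (3.858)² · (0.2419 + 0.2016) / 0.0169
  = 14.8842 · 0.4435 / 0.0169
  = 390.60
Round up → n = 391 per group.

n = 391 per group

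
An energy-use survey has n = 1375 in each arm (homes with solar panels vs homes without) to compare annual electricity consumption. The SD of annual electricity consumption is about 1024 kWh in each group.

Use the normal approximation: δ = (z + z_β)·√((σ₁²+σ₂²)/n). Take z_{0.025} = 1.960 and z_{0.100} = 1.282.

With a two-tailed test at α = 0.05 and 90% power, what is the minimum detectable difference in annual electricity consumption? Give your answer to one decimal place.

δ = (z_{α/2} + z_β) · √((σ₁²+σ₂²)/n)
  = (1.960 + 1.282) · √(2097152/1375)
  = 3.242 · √1525.2
  = 3.242 · 39.0538
  = 126.6125

Minimum detectable difference ≈ 126.6 kWh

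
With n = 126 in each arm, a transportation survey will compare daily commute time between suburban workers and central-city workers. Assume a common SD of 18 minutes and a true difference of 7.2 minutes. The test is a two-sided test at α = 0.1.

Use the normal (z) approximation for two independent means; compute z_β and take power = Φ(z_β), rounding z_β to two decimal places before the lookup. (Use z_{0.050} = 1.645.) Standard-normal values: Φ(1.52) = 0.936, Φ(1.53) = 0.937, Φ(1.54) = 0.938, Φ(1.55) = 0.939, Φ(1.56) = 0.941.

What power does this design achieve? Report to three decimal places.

z_β = δ·√(n/(σ₁²+σ₂²)) − z_{α/2}
    = 7.2 · √(126/648) − 1.645
    = 7.2 · 0.44096 − 1.645
    = 3.1749 − 1.645 = 1.5299 → 1.53
Power = Φ(1.53) = 0.937.

Power ≈ 0.937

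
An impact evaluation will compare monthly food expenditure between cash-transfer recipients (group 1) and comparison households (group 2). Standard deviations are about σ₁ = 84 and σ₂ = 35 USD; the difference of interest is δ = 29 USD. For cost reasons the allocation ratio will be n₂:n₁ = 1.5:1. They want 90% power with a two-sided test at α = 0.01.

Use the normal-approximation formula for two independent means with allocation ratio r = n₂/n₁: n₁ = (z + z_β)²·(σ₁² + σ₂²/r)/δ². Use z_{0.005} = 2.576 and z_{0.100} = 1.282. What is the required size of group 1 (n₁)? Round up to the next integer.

n₁ = 140

n₁ = (z_{α/2} + z_β)² · (σ₁² + σ₂²/r) / δ²
   = (2.576 + 1.282)² · (84² + 35²/1.5) / 29²
   = 14.8842 · (7056 + 816.6667) / 841
   = 14.8842 · 7872.7 / 841
   = 139.33
Round up → n₁ = 140; n₂ = r·n₁ = 1.5 × 140 = 210.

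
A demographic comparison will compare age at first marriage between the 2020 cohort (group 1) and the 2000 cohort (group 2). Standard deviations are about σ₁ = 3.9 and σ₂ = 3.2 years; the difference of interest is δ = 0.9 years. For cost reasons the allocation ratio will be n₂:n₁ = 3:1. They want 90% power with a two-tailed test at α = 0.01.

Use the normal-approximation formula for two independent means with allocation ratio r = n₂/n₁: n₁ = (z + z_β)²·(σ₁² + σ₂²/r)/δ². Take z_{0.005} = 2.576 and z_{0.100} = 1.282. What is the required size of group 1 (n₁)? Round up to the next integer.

n₁ = 343

n₁ = (z_{α/2} + z_β)² · (σ₁² + σ₂²/r) / δ²
   = (2.576 + 1.282)² · (3.9² + 3.2²/3) / 0.9²
   = 14.8842 · (15.21 + 3.4133) / 0.81
   = 14.8842 · 18.6233 / 0.81
   = 342.21
Round up → n₁ = 343; n₂ = r·n₁ = 3 × 343 = 1029.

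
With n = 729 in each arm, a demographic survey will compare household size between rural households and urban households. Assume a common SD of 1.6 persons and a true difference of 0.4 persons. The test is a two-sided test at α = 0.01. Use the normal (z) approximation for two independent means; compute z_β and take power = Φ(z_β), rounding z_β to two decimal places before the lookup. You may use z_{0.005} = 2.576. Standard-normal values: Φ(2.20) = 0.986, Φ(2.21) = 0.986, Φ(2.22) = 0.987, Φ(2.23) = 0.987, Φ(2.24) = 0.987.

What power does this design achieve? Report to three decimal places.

Power ≈ 0.986

z_β = δ·√(n/(σ₁²+σ₂²)) − z_{α/2}
    = 0.4 · √(729/5.12) − 2.576
    = 0.4 · 11.93243 − 2.576
    = 4.7730 − 2.576 = 2.1970 → 2.20
Power = Φ(2.20) = 0.986.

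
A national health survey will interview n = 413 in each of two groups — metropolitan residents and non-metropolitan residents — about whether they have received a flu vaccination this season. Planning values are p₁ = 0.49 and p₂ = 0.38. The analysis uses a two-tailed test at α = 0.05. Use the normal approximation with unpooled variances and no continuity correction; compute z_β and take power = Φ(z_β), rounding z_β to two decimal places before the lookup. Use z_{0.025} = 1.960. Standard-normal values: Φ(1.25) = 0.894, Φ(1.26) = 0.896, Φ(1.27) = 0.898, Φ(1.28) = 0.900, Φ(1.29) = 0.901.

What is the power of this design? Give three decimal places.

Power ≈ 0.894

z_β = |p₁−p₂|·√(n/[p₁q₁+p₂q₂]) − z_{α/2}
    = 0.11 · √(413/0.4855) − 1.960
    = 0.11 · 29.1662 − 1.960
    = 3.2083 − 1.960 = 1.2483 → 1.25
Power = Φ(1.25) = 0.894.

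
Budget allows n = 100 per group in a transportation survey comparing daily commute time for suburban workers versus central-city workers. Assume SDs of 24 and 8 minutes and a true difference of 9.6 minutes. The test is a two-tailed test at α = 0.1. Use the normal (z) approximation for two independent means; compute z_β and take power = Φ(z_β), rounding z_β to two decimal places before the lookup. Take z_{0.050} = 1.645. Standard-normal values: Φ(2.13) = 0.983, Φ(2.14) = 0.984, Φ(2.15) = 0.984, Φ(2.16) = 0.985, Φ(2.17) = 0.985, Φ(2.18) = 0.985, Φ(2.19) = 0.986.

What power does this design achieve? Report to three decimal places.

z_β = δ·√(n/(σ₁²+σ₂²)) − z_{α/2}
    = 9.6 · √(100/640) − 1.645
    = 9.6 · 0.39528 − 1.645
    = 3.7947 − 1.645 = 2.1497 → 2.15
Power = Φ(2.15) = 0.984.

Power ≈ 0.984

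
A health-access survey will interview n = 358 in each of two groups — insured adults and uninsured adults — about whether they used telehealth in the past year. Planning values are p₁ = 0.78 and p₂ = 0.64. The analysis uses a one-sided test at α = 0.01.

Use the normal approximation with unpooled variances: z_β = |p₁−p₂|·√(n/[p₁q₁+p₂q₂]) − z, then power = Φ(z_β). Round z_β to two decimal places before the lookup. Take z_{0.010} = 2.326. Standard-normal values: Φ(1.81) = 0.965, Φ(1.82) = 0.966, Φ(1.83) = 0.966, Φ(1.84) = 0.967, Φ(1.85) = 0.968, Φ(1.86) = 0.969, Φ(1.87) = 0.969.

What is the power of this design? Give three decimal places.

Power ≈ 0.968

z_β = |p₁−p₂|·√(n/[p₁q₁+p₂q₂]) − z_α
    = 0.14 · √(358/0.4020) − 2.326
    = 0.14 · 29.8420 − 2.326
    = 4.1779 − 2.326 = 1.8519 → 1.85
Power = Φ(1.85) = 0.968.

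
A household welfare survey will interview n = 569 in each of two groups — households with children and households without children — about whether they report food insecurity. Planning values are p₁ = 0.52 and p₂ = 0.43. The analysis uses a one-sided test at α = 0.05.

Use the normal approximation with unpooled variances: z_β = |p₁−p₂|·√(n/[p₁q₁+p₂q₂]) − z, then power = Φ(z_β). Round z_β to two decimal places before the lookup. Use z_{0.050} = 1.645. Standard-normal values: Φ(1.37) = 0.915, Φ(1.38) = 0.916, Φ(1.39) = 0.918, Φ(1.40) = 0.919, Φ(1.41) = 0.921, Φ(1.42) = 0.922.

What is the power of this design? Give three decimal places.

Power ≈ 0.921

z_β = |p₁−p₂|·√(n/[p₁q₁+p₂q₂]) − z_α
    = 0.09 · √(569/0.4947) − 1.645
    = 0.09 · 33.9145 − 1.645
    = 3.0523 − 1.645 = 1.4073 → 1.41
Power = Φ(1.41) = 0.921.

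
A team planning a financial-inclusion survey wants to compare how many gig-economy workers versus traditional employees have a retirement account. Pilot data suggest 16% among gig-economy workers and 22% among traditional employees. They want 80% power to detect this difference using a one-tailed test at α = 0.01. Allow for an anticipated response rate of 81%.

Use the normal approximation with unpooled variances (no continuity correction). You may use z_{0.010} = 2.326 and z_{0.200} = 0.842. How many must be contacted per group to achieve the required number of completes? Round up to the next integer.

n = (z_α + z_β)² · [p₁(1−p₁) + p₂(1−p₂)] / (p₁ − p₂)²
  = (2.326 + 0.842)² · (0.16·0.84 + 0.22·0.78) / (-0.06)²
  = (3.168)² · (0.1344 + 0.1716) / 0.0036
  = 10.0362 · 0.3060 / 0.0036
  = 853.08
Adjust for 81% response: 853.08 / 0.81 = 1053.18.
Round up → n = 1054 per group.

n = 1054 per group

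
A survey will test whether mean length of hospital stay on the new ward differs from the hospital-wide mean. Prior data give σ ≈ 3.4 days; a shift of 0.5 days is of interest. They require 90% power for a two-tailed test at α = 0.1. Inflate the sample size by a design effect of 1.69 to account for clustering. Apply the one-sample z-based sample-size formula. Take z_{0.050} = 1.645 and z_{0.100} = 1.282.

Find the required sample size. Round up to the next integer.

n = 670

n = (z_{α/2} + z_β)² · σ² / δ²
  = (1.645 + 1.282)² · 3.4² / 0.5²
  = 8.5673 · 11.56 / 0.25
  = 396.15
Design effect: 1.69 × 396.15 = 669.50.
Round up → n = 670.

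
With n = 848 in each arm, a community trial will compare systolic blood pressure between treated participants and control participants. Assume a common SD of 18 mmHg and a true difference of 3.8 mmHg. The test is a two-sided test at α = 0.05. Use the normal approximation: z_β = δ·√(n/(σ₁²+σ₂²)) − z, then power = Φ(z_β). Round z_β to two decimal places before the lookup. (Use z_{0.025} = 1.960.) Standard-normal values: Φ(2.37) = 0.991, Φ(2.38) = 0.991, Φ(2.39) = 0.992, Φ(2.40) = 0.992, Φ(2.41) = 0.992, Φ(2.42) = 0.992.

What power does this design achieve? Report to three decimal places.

Power ≈ 0.992

z_β = δ·√(n/(σ₁²+σ₂²)) − z_{α/2}
    = 3.8 · √(848/648) − 1.960
    = 3.8 · 1.14396 − 1.960
    = 4.3470 − 1.960 = 2.3870 → 2.39
Power = Φ(2.39) = 0.992.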